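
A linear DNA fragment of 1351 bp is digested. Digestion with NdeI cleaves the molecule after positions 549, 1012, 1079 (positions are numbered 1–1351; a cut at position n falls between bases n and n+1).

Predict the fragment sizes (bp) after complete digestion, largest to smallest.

Linear molecule, 3 cuts → 4 fragments:
  549 − 0 = 549 bp
  1012 − 549 = 463 bp
  1079 − 1012 = 67 bp
  1351 − 1079 = 272 bp
Sorted largest to smallest: 549, 463, 272, 67 bp.

549, 463, 272, 67 bp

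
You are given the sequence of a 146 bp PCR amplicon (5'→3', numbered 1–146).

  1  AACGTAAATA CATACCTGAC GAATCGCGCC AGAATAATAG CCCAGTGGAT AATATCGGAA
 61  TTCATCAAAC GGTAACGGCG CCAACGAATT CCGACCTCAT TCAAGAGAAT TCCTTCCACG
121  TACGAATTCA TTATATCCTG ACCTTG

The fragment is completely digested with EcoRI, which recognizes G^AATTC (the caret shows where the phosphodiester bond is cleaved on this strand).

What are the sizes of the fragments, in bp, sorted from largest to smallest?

EcoRI sites (GAATTC) start at positions 58, 86, 107, 124.
EcoRI cuts after the first base of each site, so after positions 58, 86, 107, 124.
Linear molecule, 4 cuts → 5 fragments:
  1–58 → 58 bp
  59–86 → 28 bp
  87–107 → 21 bp
  108–124 → 17 bp
  125–146 → 22 bp
Sorted largest to smallest: 58, 28, 22, 21, 17 bp.

58, 28, 22, 21, 17 bp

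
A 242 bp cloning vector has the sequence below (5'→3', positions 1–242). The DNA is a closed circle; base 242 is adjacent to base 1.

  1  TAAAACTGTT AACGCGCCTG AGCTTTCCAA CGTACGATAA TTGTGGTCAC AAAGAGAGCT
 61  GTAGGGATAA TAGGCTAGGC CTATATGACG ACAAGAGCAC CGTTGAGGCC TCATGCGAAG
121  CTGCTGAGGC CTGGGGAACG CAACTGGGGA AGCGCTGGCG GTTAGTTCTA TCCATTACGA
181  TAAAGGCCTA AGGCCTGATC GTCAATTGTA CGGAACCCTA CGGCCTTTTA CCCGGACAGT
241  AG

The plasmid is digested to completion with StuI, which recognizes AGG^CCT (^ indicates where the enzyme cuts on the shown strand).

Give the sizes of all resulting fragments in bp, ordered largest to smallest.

StuI sites (AGGCCT) start at positions 77, 106, 127, 184, 191.
StuI cuts after base 3 of each site, so after positions 79, 108, 129, 186, 193.
Circular molecule, 5 cuts → 5 fragments:
  80–108 → 29 bp
  109–129 → 21 bp
  130–186 → 57 bp
  187–193 → 7 bp
  194–242 then 1–79 → 49 + 79 = 128 bp
Sorted largest to smallest: 128, 57, 29, 21, 7 bp.

128, 57, 29, 21, 7 bp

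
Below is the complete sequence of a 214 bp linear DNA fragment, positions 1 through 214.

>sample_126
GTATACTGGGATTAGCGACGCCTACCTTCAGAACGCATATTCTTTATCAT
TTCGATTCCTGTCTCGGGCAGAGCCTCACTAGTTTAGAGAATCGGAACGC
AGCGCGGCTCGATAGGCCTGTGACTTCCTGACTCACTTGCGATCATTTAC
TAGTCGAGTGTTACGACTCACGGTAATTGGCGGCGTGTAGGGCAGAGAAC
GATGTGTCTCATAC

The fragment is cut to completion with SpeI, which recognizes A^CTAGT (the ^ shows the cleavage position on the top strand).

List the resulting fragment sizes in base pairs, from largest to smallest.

78, 71, 65 bp

SpeI sites (ACTAGT) start at positions 78, 149.
SpeI cuts after the first base of each site, so after positions 78, 149.
Linear molecule, 2 cuts → 3 fragments:
  1–78 → 78 bp
  79–149 → 71 bp
  150–214 → 65 bp
Sorted largest to smallest: 78, 71, 65 bp.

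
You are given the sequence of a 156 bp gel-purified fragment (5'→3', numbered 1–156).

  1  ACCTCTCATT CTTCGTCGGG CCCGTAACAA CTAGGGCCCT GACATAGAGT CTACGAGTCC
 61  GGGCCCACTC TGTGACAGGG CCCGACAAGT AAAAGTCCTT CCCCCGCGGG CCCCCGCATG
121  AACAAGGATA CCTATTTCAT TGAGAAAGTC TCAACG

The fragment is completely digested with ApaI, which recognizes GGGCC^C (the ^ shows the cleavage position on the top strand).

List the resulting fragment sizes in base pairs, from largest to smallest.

ApaI sites (GGGCCC) start at positions 18, 34, 61, 78, 108.
ApaI cuts after base 5 of each site (before the last base), so after positions 22, 38, 65, 82, 112.
Linear molecule, 5 cuts → 6 fragments:
  1–22 → 22 bp
  23–38 → 16 bp
  39–65 → 27 bp
  66–82 → 17 bp
  83–112 → 30 bp
  113–156 → 44 bp
Sorted largest to smallest: 44, 30, 27, 22, 17, 16 bp.

44, 30, 27, 22, 17, 16 bp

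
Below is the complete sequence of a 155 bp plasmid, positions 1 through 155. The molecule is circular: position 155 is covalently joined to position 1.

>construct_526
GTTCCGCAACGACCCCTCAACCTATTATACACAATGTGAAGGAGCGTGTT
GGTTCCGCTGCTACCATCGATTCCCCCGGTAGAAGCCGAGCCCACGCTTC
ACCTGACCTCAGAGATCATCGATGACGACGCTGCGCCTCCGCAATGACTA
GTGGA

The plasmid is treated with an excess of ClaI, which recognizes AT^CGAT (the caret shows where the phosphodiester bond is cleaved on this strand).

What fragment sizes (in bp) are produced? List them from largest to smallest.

103, 52 bp

ClaI sites (ATCGAT) start at positions 66, 118.
ClaI cuts after base 2 of each site, so after positions 67, 119.
Circular molecule, 2 cuts → 2 fragments:
  68–119 → 52 bp
  120–155 then 1–67 → 36 + 67 = 103 bp
Sorted largest to smallest: 103, 52 bp.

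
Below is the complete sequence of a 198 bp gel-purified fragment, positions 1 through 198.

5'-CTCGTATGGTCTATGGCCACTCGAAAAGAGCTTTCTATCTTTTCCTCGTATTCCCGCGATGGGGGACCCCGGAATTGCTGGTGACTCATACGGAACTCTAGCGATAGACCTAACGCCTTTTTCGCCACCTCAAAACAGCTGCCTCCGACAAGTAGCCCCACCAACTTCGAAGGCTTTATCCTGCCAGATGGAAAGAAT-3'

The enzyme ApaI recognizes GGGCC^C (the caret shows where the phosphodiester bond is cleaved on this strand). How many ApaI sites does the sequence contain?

No occurrence of GGGCCC is present in the sequence.
ApaI does not cut: 0 sites.

0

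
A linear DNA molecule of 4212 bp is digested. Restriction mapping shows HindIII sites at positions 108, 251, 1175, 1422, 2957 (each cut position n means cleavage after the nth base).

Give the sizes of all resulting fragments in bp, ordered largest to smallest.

Linear molecule, 5 cuts → 6 fragments:
  108 − 0 = 108 bp
  251 − 108 = 143 bp
  1175 − 251 = 924 bp
  1422 − 1175 = 247 bp
  2957 − 1422 = 1535 bp
  4212 − 2957 = 1255 bp
Sorted largest to smallest: 1535, 1255, 924, 247, 143, 108 bp.

1535, 1255, 924, 247, 143, 108 bp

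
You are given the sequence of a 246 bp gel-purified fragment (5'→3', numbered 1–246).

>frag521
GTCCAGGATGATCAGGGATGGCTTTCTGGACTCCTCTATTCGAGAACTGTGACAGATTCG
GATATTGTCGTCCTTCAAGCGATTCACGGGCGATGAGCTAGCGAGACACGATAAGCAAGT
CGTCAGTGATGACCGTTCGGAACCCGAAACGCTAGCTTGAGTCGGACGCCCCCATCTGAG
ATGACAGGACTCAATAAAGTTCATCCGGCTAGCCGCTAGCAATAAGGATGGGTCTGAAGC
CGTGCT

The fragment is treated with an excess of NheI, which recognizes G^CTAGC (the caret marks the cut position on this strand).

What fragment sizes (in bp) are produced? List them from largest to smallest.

97, 57, 54, 31, 7 bp

NheI sites (GCTAGC) start at positions 97, 151, 208, 215.
NheI cuts after the first base of each site, so after positions 97, 151, 208, 215.
Linear molecule, 4 cuts → 5 fragments:
  1–97 → 97 bp
  98–151 → 54 bp
  152–208 → 57 bp
  209–215 → 7 bp
  216–246 → 31 bp
Sorted largest to smallest: 97, 57, 54, 31, 7 bp.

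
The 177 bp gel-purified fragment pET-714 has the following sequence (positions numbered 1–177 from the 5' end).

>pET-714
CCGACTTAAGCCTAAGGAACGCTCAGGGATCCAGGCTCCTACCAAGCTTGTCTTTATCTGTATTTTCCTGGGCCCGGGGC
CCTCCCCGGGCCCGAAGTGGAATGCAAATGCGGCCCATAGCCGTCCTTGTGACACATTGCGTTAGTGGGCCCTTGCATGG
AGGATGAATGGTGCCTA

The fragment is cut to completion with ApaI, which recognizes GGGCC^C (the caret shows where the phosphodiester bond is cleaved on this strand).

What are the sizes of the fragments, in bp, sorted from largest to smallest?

ApaI sites (GGGCCC) start at positions 70, 77, 88, 147.
ApaI cuts after base 5 of each site (before the last base), so after positions 74, 81, 92, 151.
Linear molecule, 4 cuts → 5 fragments:
  1–74 → 74 bp
  75–81 → 7 bp
  82–92 → 11 bp
  93–151 → 59 bp
  152–177 → 26 bp
Sorted largest to smallest: 74, 59, 26, 11, 7 bp.

74, 59, 26, 11, 7 bp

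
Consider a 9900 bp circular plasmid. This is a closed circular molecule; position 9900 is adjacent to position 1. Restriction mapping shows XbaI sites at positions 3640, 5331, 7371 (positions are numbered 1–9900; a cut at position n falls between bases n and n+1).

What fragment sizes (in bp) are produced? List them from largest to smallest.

Circular molecule, 3 cuts → 3 fragments:
  5331 − 3640 = 1691 bp
  7371 − 5331 = 2040 bp
  wrap: 9900 − 7371 + 3640 = 6169 bp
Sorted largest to smallest: 6169, 2040, 1691 bp.

6169, 2040, 1691 bp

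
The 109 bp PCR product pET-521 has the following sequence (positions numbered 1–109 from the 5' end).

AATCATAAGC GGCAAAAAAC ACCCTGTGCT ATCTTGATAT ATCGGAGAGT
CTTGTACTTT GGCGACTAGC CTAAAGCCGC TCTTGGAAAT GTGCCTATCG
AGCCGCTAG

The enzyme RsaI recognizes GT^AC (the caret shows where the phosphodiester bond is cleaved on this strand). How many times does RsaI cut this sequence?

GTAC occurs starting at position 54.
RsaI cuts at 1 site.

1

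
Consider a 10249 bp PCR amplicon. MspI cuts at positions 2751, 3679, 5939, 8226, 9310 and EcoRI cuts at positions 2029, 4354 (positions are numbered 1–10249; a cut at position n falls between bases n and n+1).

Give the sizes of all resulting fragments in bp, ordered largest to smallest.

2287, 2029, 1585, 1084, 939, 928, 722, 675 bp

Combined cut positions (sorted): 2029, 2751, 3679, 4354, 5939, 8226, 9310.
Linear molecule, 7 cuts → 8 fragments:
  2029 − 0 = 2029 bp
  2751 − 2029 = 722 bp
  3679 − 2751 = 928 bp
  4354 − 3679 = 675 bp
  5939 − 4354 = 1585 bp
  8226 − 5939 = 2287 bp
  9310 − 8226 = 1084 bp
  10249 − 9310 = 939 bp
Sorted largest to smallest: 2287, 2029, 1585, 1084, 939, 928, 722, 675 bp.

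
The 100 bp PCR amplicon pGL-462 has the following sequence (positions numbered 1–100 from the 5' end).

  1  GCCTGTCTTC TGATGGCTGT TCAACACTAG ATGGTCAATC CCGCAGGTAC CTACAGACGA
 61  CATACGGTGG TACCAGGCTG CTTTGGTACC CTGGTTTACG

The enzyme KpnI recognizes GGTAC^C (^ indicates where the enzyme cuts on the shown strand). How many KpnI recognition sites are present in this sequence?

3

GGTACC occurs starting at positions 46, 69, 85.
KpnI cuts at 3 sites.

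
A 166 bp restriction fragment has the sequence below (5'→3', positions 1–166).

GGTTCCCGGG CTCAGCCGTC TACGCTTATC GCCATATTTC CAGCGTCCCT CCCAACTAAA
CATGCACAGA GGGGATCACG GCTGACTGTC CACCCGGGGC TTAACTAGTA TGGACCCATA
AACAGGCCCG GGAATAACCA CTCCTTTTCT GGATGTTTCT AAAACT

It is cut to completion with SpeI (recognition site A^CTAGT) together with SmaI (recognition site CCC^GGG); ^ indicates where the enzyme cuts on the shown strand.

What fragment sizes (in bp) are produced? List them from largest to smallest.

88, 37, 25, 9, 7 bp

The SpeI site (ACTAGT) starts at position 104.
SpeI cuts after the first base of each site, so after position 104.
SmaI sites (CCCGGG) start at positions 5, 93, 127.
SmaI cuts after base 3 of each site, so after positions 7, 95, 129.
Combined cut positions: 7, 95, 104, 129.
Linear molecule, 4 cuts → 5 fragments:
  1–7 → 7 bp
  8–95 → 88 bp
  96–104 → 9 bp
  105–129 → 25 bp
  130–166 → 37 bp
Sorted largest to smallest: 88, 37, 25, 9, 7 bp.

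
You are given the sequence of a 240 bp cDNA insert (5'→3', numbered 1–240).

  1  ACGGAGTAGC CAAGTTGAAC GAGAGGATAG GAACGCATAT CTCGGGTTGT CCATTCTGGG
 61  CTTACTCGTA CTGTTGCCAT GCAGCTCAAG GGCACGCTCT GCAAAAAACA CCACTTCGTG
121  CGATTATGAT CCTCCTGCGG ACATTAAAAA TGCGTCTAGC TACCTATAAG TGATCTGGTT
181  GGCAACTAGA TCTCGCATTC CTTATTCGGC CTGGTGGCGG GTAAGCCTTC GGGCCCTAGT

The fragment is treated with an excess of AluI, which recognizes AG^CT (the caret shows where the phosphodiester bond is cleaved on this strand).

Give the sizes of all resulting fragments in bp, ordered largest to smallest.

AluI sites (AGCT) start at positions 83, 158.
AluI cuts after base 2 of each site, so after positions 84, 159.
Linear molecule, 2 cuts → 3 fragments:
  1–84 → 84 bp
  85–159 → 75 bp
  160–240 → 81 bp
Sorted largest to smallest: 84, 81, 75 bp.

84, 81, 75 bp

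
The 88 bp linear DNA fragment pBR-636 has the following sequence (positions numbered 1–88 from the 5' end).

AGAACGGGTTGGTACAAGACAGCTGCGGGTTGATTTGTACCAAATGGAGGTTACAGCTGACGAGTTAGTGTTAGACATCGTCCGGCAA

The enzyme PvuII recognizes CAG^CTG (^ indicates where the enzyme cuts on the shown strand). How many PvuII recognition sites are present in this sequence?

CAGCTG occurs starting at positions 20, 54.
PvuII cuts at 2 sites.

2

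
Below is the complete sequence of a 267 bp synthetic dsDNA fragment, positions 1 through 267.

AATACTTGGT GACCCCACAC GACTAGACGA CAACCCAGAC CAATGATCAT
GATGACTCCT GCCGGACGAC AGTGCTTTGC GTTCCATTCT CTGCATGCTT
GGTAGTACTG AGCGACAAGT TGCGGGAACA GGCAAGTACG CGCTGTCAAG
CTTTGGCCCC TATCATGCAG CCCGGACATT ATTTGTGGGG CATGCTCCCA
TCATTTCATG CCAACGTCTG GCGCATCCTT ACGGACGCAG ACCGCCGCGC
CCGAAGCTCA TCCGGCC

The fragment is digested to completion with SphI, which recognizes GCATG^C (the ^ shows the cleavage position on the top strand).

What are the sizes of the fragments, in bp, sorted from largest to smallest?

97, 97, 73 bp

SphI sites (GCATGC) start at positions 93, 190.
SphI cuts after base 5 of each site (before the last base), so after positions 97, 194.
Linear molecule, 2 cuts → 3 fragments:
  1–97 → 97 bp
  98–194 → 97 bp
  195–267 → 73 bp
Sorted largest to smallest: 97, 97, 73 bp.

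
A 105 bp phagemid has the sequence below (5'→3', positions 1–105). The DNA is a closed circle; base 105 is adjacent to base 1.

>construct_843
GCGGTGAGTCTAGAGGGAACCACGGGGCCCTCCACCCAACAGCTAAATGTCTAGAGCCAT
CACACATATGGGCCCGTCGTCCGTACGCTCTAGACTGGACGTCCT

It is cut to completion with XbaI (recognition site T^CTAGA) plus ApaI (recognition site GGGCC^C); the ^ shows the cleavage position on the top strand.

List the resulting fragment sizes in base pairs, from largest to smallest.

XbaI sites (TCTAGA) start at positions 9, 50, 89.
XbaI cuts after the first base of each site, so after positions 9, 50, 89.
ApaI sites (GGGCCC) start at positions 25, 70.
ApaI cuts after base 5 of each site (before the last base), so after positions 29, 74.
Combined cut positions: 9, 29, 50, 74, 89.
Circular molecule, 5 cuts → 5 fragments:
  10–29 → 20 bp
  30–50 → 21 bp
  51–74 → 24 bp
  75–89 → 15 bp
  90–105 then 1–9 → 16 + 9 = 25 bp
Sorted largest to smallest: 25, 24, 21, 20, 15 bp.

25, 24, 21, 20, 15 bp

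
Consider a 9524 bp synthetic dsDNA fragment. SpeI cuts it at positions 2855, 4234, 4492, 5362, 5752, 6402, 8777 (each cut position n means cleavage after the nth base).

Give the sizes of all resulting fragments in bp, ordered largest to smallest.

Linear molecule, 7 cuts → 8 fragments:
  2855 − 0 = 2855 bp
  4234 − 2855 = 1379 bp
  4492 − 4234 = 258 bp
  5362 − 4492 = 870 bp
  5752 − 5362 = 390 bp
  6402 − 5752 = 650 bp
  8777 − 6402 = 2375 bp
  9524 − 8777 = 747 bp
Sorted largest to smallest: 2855, 2375, 1379, 870, 747, 650, 390, 258 bp.

2855, 2375, 1379, 870, 747, 650, 390, 258 bp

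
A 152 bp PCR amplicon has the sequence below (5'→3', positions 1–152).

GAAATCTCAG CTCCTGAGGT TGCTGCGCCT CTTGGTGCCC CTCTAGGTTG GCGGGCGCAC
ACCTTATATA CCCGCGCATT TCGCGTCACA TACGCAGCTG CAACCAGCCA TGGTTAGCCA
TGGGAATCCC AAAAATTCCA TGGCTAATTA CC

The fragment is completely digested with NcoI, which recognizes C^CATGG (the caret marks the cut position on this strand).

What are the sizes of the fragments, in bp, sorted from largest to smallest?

NcoI sites (CCATGG) start at positions 108, 118, 138.
NcoI cuts after the first base of each site, so after positions 108, 118, 138.
Linear molecule, 3 cuts → 4 fragments:
  1–108 → 108 bp
  109–118 → 10 bp
  119–138 → 20 bp
  139–152 → 14 bp
Sorted largest to smallest: 108, 20, 14, 10 bp.

108, 20, 14, 10 bp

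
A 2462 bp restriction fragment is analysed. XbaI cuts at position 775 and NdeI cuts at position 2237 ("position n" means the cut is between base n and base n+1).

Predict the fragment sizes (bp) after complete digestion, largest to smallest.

1462, 775, 225 bp

Combined cut positions (sorted): 775, 2237.
Linear molecule, 2 cuts → 3 fragments:
  775 − 0 = 775 bp
  2237 − 775 = 1462 bp
  2462 − 2237 = 225 bp
Sorted largest to smallest: 1462, 775, 225 bp.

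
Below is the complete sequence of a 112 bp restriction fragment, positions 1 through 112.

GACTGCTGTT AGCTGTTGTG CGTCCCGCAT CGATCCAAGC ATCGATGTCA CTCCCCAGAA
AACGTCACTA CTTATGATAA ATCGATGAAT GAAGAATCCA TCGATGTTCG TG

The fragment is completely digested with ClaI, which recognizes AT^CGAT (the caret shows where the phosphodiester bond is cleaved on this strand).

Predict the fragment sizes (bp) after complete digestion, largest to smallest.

ClaI sites (ATCGAT) start at positions 29, 41, 81, 100.
ClaI cuts after base 2 of each site, so after positions 30, 42, 82, 101.
Linear molecule, 4 cuts → 5 fragments:
  1–30 → 30 bp
  31–42 → 12 bp
  43–82 → 40 bp
  83–101 → 19 bp
  102–112 → 11 bp
Sorted largest to smallest: 40, 30, 19, 12, 11 bp.

40, 30, 19, 12, 11 bp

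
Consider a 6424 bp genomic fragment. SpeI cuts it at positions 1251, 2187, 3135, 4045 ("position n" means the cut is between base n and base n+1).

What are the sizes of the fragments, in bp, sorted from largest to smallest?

Linear molecule, 4 cuts → 5 fragments:
  1251 − 0 = 1251 bp
  2187 − 1251 = 936 bp
  3135 − 2187 = 948 bp
  4045 − 3135 = 910 bp
  6424 − 4045 = 2379 bp
Sorted largest to smallest: 2379, 1251, 948, 936, 910 bp.

2379, 1251, 948, 936, 910 bp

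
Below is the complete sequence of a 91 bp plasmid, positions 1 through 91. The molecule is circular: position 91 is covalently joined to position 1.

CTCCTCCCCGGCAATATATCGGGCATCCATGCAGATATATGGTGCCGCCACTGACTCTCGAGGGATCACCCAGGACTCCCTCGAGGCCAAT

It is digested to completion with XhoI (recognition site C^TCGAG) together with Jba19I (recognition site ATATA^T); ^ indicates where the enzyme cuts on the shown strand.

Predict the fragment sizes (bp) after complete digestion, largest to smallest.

XhoI sites (CTCGAG) start at positions 57, 80.
XhoI cuts after the first base of each site, so after positions 57, 80.
Jba19I sites (ATATAT) start at positions 14, 35.
Jba19I cuts after base 5 of each site (before the last base), so after positions 18, 39.
Combined cut positions: 18, 39, 57, 80.
Circular molecule, 4 cuts → 4 fragments:
  19–39 → 21 bp
  40–57 → 18 bp
  58–80 → 23 bp
  81–91 then 1–18 → 11 + 18 = 29 bp
Sorted largest to smallest: 29, 23, 21, 18 bp.

29, 23, 21, 18 bp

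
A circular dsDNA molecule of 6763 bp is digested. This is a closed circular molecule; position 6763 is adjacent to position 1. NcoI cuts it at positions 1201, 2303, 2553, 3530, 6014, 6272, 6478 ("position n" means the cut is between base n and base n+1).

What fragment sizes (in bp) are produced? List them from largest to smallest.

2484, 1486, 1102, 977, 258, 250, 206 bp

Circular molecule, 7 cuts → 7 fragments:
  2303 − 1201 = 1102 bp
  2553 − 2303 = 250 bp
  3530 − 2553 = 977 bp
  6014 − 3530 = 2484 bp
  6272 − 6014 = 258 bp
  6478 − 6272 = 206 bp
  wrap: 6763 − 6478 + 1201 = 1486 bp
Sorted largest to smallest: 2484, 1486, 1102, 977, 258, 250, 206 bp.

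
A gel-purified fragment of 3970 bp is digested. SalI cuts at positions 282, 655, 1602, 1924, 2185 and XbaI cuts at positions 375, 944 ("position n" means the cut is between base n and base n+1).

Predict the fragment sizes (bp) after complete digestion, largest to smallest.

1785, 658, 322, 289, 282, 280, 261, 93 bp

Combined cut positions (sorted): 282, 375, 655, 944, 1602, 1924, 2185.
Linear molecule, 7 cuts → 8 fragments:
  282 − 0 = 282 bp
  375 − 282 = 93 bp
  655 − 375 = 280 bp
  944 − 655 = 289 bp
  1602 − 944 = 658 bp
  1924 − 1602 = 322 bp
  2185 − 1924 = 261 bp
  3970 − 2185 = 1785 bp
Sorted largest to smallest: 1785, 658, 322, 289, 282, 280, 261, 93 bp.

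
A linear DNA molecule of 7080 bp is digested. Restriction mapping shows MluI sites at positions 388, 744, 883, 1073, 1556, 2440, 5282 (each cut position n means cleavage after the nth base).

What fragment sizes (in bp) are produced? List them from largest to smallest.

Linear molecule, 7 cuts → 8 fragments:
  388 − 0 = 388 bp
  744 − 388 = 356 bp
  883 − 744 = 139 bp
  1073 − 883 = 190 bp
  1556 − 1073 = 483 bp
  2440 − 1556 = 884 bp
  5282 − 2440 = 2842 bp
  7080 − 5282 = 1798 bp
Sorted largest to smallest: 2842, 1798, 884, 483, 388, 356, 190, 139 bp.

2842, 1798, 884, 483, 388, 356, 190, 139 bp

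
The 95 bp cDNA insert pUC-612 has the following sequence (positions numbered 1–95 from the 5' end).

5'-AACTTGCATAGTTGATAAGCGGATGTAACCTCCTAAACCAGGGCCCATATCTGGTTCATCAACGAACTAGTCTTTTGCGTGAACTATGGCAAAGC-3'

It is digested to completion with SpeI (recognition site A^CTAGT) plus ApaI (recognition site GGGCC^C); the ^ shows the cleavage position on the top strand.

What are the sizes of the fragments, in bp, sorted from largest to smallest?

The SpeI site (ACTAGT) starts at position 66.
SpeI cuts after the first base of each site, so after position 66.
The ApaI site (GGGCCC) starts at position 41.
ApaI cuts after base 5 of each site (before the last base), so after position 45.
Combined cut positions: 45, 66.
Linear molecule, 2 cuts → 3 fragments:
  1–45 → 45 bp
  46–66 → 21 bp
  67–95 → 29 bp
Sorted largest to smallest: 45, 29, 21 bp.

45, 29, 21 bp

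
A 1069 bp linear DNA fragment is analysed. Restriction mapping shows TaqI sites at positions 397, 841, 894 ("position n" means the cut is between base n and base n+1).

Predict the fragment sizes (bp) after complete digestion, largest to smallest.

444, 397, 175, 53 bp

Linear molecule, 3 cuts → 4 fragments:
  397 − 0 = 397 bp
  841 − 397 = 444 bp
  894 − 841 = 53 bp
  1069 − 894 = 175 bp
Sorted largest to smallest: 444, 397, 175, 53 bp.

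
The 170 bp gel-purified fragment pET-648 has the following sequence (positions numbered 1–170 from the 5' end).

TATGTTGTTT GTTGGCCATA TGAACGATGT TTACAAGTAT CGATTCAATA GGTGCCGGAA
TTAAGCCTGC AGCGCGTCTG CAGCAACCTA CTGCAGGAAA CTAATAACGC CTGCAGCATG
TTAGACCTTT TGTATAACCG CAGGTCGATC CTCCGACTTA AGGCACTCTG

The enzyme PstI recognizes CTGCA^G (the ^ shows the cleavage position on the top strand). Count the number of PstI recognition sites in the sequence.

CTGCAG occurs starting at positions 67, 78, 91, 111.
PstI cuts at 4 sites.

4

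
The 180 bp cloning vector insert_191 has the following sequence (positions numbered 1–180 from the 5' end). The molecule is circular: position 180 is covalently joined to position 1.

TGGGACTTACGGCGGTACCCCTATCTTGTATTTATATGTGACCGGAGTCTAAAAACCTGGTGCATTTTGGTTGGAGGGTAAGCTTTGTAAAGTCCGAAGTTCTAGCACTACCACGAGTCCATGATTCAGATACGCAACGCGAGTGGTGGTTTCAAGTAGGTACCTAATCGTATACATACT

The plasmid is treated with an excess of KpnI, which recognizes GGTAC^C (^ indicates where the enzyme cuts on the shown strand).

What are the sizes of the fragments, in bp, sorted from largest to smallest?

KpnI sites (GGTACC) start at positions 14, 159.
KpnI cuts after base 5 of each site (before the last base), so after positions 18, 163.
Circular molecule, 2 cuts → 2 fragments:
  19–163 → 145 bp
  164–180 then 1–18 → 17 + 18 = 35 bp
Sorted largest to smallest: 145, 35 bp.

145, 35 bp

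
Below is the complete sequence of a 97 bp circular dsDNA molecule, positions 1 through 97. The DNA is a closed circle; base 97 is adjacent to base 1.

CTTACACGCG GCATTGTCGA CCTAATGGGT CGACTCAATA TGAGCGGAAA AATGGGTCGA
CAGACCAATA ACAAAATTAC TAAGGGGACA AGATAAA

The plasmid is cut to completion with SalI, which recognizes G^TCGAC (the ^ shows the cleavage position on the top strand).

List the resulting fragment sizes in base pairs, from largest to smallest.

57, 27, 13 bp

SalI sites (GTCGAC) start at positions 16, 29, 56.
SalI cuts after the first base of each site, so after positions 16, 29, 56.
Circular molecule, 3 cuts → 3 fragments:
  17–29 → 13 bp
  30–56 → 27 bp
  57–97 then 1–16 → 41 + 16 = 57 bp
Sorted largest to smallest: 57, 27, 13 bp.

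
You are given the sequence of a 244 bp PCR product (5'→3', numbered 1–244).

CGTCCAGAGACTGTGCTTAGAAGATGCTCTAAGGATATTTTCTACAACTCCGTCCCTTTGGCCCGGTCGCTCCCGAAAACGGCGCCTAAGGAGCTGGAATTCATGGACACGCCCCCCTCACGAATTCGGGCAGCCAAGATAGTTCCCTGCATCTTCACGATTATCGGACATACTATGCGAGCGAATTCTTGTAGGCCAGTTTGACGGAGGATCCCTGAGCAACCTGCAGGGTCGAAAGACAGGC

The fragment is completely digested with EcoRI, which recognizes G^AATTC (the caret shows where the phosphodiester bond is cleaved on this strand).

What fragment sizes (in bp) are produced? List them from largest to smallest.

EcoRI sites (GAATTC) start at positions 97, 122, 183.
EcoRI cuts after the first base of each site, so after positions 97, 122, 183.
Linear molecule, 3 cuts → 4 fragments:
  1–97 → 97 bp
  98–122 → 25 bp
  123–183 → 61 bp
  184–244 → 61 bp
Sorted largest to smallest: 97, 61, 61, 25 bp.

97, 61, 61, 25 bp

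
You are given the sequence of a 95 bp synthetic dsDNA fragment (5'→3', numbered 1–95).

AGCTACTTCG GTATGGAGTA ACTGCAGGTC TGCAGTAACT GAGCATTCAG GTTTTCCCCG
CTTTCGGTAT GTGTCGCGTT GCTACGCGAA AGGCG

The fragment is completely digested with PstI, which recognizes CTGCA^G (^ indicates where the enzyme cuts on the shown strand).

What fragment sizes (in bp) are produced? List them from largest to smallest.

61, 26, 8 bp

PstI sites (CTGCAG) start at positions 22, 30.
PstI cuts after base 5 of each site (before the last base), so after positions 26, 34.
Linear molecule, 2 cuts → 3 fragments:
  1–26 → 26 bp
  27–34 → 8 bp
  35–95 → 61 bp
Sorted largest to smallest: 61, 26, 8 bp.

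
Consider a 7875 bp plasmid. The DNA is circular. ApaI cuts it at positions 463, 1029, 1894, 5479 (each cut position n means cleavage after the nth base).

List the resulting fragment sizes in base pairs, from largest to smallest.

Circular molecule, 4 cuts → 4 fragments:
  1029 − 463 = 566 bp
  1894 − 1029 = 865 bp
  5479 − 1894 = 3585 bp
  wrap: 7875 − 5479 + 463 = 2859 bp
Sorted largest to smallest: 3585, 2859, 865, 566 bp.

3585, 2859, 865, 566 bp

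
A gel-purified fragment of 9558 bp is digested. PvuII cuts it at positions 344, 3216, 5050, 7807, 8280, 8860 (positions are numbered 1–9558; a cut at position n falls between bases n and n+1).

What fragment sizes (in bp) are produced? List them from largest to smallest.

2872, 2757, 1834, 698, 580, 473, 344 bp

Linear molecule, 6 cuts → 7 fragments:
  344 − 0 = 344 bp
  3216 − 344 = 2872 bp
  5050 − 3216 = 1834 bp
  7807 − 5050 = 2757 bp
  8280 − 7807 = 473 bp
  8860 − 8280 = 580 bp
  9558 − 8860 = 698 bp
Sorted largest to smallest: 2872, 2757, 1834, 698, 580, 473, 344 bp.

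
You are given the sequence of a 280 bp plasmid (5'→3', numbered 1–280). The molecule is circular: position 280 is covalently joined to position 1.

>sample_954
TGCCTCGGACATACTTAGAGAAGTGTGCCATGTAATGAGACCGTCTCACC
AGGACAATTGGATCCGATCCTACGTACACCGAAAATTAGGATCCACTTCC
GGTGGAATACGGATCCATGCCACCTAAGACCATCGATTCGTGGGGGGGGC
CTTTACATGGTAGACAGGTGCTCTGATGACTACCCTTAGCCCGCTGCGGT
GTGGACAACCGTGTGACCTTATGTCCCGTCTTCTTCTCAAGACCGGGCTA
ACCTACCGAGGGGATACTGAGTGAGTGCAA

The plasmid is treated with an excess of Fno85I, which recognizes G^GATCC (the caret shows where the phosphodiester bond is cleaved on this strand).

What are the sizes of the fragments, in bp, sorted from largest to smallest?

Fno85I sites (GGATCC) start at positions 60, 89, 111.
Fno85I cuts after the first base of each site, so after positions 60, 89, 111.
Circular molecule, 3 cuts → 3 fragments:
  61–89 → 29 bp
  90–111 → 22 bp
  112–280 then 1–60 → 169 + 60 = 229 bp
Sorted largest to smallest: 229, 29, 22 bp.

229, 29, 22 bp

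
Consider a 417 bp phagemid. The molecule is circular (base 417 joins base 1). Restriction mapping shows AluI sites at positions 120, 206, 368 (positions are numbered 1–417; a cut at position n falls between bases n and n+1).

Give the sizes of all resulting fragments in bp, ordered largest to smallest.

169, 162, 86 bp

Circular molecule, 3 cuts → 3 fragments:
  206 − 120 = 86 bp
  368 − 206 = 162 bp
  wrap: 417 − 368 + 120 = 169 bp
Sorted largest to smallest: 169, 162, 86 bp.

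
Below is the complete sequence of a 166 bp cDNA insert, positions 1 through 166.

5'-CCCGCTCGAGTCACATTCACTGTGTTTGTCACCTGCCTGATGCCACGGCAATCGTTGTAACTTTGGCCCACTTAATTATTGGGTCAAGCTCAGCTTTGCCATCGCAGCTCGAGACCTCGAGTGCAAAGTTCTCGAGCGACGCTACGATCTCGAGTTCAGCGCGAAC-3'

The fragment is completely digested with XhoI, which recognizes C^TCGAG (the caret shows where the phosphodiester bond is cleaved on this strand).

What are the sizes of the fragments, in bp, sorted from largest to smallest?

XhoI sites (CTCGAG) start at positions 5, 108, 116, 131, 149.
XhoI cuts after the first base of each site, so after positions 5, 108, 116, 131, 149.
Linear molecule, 5 cuts → 6 fragments:
  1–5 → 5 bp
  6–108 → 103 bp
  109–116 → 8 bp
  117–131 → 15 bp
  132–149 → 18 bp
  150–166 → 17 bp
Sorted largest to smallest: 103, 18, 17, 15, 8, 5 bp.

103, 18, 17, 15, 8, 5 bp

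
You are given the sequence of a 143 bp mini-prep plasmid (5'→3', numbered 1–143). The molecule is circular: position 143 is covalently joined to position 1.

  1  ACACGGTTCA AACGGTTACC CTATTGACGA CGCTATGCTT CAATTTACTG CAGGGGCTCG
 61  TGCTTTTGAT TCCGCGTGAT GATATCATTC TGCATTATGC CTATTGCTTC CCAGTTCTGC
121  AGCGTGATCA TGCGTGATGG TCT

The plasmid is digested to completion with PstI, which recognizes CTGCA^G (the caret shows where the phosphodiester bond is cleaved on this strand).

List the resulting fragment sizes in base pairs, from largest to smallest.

PstI sites (CTGCAG) start at positions 48, 117.
PstI cuts after base 5 of each site (before the last base), so after positions 52, 121.
Circular molecule, 2 cuts → 2 fragments:
  53–121 → 69 bp
  122–143 then 1–52 → 22 + 52 = 74 bp
Sorted largest to smallest: 74, 69 bp.

74, 69 bp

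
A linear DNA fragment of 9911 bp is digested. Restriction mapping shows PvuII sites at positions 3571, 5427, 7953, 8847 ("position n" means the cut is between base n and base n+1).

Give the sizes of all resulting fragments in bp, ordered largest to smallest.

Linear molecule, 4 cuts → 5 fragments:
  3571 − 0 = 3571 bp
  5427 − 3571 = 1856 bp
  7953 − 5427 = 2526 bp
  8847 − 7953 = 894 bp
  9911 − 8847 = 1064 bp
Sorted largest to smallest: 3571, 2526, 1856, 1064, 894 bp.

3571, 2526, 1856, 1064, 894 bp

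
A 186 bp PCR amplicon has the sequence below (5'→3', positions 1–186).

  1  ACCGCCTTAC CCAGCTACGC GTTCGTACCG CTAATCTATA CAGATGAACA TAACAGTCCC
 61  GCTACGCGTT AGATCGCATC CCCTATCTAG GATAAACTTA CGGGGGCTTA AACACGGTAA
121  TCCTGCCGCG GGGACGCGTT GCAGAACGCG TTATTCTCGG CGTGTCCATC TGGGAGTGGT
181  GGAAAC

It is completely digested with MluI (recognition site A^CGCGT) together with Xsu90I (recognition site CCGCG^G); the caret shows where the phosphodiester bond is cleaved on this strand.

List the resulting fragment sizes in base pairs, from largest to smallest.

66, 47, 40, 17, 12, 4 bp

MluI sites (ACGCGT) start at positions 17, 64, 134, 146.
MluI cuts after the first base of each site, so after positions 17, 64, 134, 146.
The Xsu90I site (CCGCGG) starts at position 126.
Xsu90I cuts after base 5 of each site (before the last base), so after position 130.
Combined cut positions: 17, 64, 130, 134, 146.
Linear molecule, 5 cuts → 6 fragments:
  1–17 → 17 bp
  18–64 → 47 bp
  65–130 → 66 bp
  131–134 → 4 bp
  135–146 → 12 bp
  147–186 → 40 bp
Sorted largest to smallest: 66, 47, 40, 17, 12, 4 bp.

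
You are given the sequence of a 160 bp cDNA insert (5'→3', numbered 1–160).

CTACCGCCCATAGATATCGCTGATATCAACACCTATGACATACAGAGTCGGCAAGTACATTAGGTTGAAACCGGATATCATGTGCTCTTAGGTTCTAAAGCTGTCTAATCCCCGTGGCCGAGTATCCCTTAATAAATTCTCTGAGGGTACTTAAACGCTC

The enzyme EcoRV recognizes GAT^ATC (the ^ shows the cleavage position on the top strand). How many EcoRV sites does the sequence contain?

GATATC occurs starting at positions 13, 22, 74.
EcoRV cuts at 3 sites.

3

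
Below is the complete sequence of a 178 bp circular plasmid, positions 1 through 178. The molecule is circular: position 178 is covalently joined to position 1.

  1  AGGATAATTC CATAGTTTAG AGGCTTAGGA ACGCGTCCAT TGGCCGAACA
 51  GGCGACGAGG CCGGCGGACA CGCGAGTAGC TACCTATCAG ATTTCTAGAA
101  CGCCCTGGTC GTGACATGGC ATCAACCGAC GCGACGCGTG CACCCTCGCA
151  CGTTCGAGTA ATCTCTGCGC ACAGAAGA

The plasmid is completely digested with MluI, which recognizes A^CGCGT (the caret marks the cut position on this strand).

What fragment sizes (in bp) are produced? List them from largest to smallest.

103, 75 bp

MluI sites (ACGCGT) start at positions 31, 134.
MluI cuts after the first base of each site, so after positions 31, 134.
Circular molecule, 2 cuts → 2 fragments:
  32–134 → 103 bp
  135–178 then 1–31 → 44 + 31 = 75 bp
Sorted largest to smallest: 103, 75 bp.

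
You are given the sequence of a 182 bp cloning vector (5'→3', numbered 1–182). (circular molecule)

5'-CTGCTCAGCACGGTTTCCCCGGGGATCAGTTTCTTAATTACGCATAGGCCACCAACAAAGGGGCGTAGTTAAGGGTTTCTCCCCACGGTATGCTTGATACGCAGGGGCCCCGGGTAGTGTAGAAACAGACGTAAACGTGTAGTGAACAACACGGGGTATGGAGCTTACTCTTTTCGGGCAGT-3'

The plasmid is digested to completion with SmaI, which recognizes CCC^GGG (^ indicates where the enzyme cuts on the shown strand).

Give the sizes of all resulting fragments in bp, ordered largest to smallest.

SmaI sites (CCCGGG) start at positions 18, 109.
SmaI cuts after base 3 of each site, so after positions 20, 111.
Circular molecule, 2 cuts → 2 fragments:
  21–111 → 91 bp
  112–182 then 1–20 → 71 + 20 = 91 bp
Sorted largest to smallest: 91, 91 bp.

91, 91 bp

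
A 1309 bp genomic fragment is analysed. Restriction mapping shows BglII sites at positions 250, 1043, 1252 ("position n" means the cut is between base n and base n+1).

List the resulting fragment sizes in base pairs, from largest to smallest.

Linear molecule, 3 cuts → 4 fragments:
  250 − 0 = 250 bp
  1043 − 250 = 793 bp
  1252 − 1043 = 209 bp
  1309 − 1252 = 57 bp
Sorted largest to smallest: 793, 250, 209, 57 bp.

793, 250, 209, 57 bp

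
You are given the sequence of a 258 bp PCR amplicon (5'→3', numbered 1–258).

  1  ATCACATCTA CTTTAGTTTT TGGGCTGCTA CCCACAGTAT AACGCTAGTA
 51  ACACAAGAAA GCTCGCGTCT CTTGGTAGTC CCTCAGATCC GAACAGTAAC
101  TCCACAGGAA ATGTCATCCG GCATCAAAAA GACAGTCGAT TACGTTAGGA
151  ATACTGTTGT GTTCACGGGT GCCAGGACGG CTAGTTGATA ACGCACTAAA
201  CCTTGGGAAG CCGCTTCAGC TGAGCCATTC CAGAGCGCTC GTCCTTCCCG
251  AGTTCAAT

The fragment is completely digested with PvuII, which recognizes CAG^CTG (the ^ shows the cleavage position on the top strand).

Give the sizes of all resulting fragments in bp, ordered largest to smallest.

219, 39 bp

The PvuII site (CAGCTG) starts at position 217.
PvuII cuts after base 3 of each site, so after position 219.
Linear molecule, 1 cut → 2 fragments:
  1–219 → 219 bp
  220–258 → 39 bp
Sorted largest to smallest: 219, 39 bp.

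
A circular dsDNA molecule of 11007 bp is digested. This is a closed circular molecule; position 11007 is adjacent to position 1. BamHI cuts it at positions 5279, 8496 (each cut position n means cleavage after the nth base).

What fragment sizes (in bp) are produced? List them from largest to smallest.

7790, 3217 bp

Circular molecule, 2 cuts → 2 fragments:
  8496 − 5279 = 3217 bp
  wrap: 11007 − 8496 + 5279 = 7790 bp
Sorted largest to smallest: 7790, 3217 bp.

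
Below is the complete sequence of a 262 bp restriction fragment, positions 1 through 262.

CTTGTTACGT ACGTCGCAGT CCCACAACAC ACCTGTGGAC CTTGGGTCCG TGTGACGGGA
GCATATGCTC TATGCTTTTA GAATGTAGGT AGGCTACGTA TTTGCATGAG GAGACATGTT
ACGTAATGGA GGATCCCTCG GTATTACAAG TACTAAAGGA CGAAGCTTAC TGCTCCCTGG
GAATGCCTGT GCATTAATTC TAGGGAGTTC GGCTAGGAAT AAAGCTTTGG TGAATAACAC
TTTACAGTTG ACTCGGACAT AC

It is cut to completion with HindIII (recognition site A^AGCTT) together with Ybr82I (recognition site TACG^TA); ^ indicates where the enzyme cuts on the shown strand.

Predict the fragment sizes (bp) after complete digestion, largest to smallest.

HindIII sites (AAGCTT) start at positions 163, 222.
HindIII cuts after the first base of each site, so after positions 163, 222.
Ybr82I sites (TACGTA) start at positions 6, 95, 120.
Ybr82I cuts after base 4 of each site, so after positions 9, 98, 123.
Combined cut positions: 9, 98, 123, 163, 222.
Linear molecule, 5 cuts → 6 fragments:
  1–9 → 9 bp
  10–98 → 89 bp
  99–123 → 25 bp
  124–163 → 40 bp
  164–222 → 59 bp
  223–262 → 40 bp
Sorted largest to smallest: 89, 59, 40, 40, 25, 9 bp.

89, 59, 40, 40, 25, 9 bp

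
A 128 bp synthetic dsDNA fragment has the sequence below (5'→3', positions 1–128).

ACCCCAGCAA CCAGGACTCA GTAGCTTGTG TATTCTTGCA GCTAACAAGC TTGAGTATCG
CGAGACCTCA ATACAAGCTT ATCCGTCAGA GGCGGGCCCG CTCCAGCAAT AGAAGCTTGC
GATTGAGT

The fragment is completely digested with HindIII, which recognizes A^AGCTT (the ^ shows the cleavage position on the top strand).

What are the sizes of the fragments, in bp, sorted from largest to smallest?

HindIII sites (AAGCTT) start at positions 47, 75, 113.
HindIII cuts after the first base of each site, so after positions 47, 75, 113.
Linear molecule, 3 cuts → 4 fragments:
  1–47 → 47 bp
  48–75 → 28 bp
  76–113 → 38 bp
  114–128 → 15 bp
Sorted largest to smallest: 47, 38, 28, 15 bp.

47, 38, 28, 15 bp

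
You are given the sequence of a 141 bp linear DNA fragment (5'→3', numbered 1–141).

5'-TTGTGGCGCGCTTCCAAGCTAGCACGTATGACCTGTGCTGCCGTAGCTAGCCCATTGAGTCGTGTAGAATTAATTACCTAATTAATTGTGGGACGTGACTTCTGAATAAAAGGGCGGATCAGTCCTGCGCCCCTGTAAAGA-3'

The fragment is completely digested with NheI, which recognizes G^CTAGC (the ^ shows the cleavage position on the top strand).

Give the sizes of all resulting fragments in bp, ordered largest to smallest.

95, 28, 18 bp

NheI sites (GCTAGC) start at positions 18, 46.
NheI cuts after the first base of each site, so after positions 18, 46.
Linear molecule, 2 cuts → 3 fragments:
  1–18 → 18 bp
  19–46 → 28 bp
  47–141 → 95 bp
Sorted largest to smallest: 95, 28, 18 bp.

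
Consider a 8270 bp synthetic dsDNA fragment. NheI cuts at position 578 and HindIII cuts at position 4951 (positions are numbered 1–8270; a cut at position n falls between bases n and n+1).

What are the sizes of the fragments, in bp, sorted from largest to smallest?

4373, 3319, 578 bp

Combined cut positions (sorted): 578, 4951.
Linear molecule, 2 cuts → 3 fragments:
  578 − 0 = 578 bp
  4951 − 578 = 4373 bp
  8270 − 4951 = 3319 bp
Sorted largest to smallest: 4373, 3319, 578 bp.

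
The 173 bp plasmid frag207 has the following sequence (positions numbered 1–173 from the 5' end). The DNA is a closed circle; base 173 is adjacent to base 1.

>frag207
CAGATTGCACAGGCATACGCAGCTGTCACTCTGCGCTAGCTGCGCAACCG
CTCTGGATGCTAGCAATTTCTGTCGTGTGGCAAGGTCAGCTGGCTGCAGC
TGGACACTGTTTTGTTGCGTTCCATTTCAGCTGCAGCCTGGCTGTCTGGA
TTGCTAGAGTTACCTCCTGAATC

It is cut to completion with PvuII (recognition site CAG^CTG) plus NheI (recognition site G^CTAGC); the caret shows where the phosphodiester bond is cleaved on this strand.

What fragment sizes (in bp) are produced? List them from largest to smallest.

PvuII sites (CAGCTG) start at positions 20, 87, 97, 128.
PvuII cuts after base 3 of each site, so after positions 22, 89, 99, 130.
NheI sites (GCTAGC) start at positions 35, 59.
NheI cuts after the first base of each site, so after positions 35, 59.
Combined cut positions: 22, 35, 59, 89, 99, 130.
Circular molecule, 6 cuts → 6 fragments:
  23–35 → 13 bp
  36–59 → 24 bp
  60–89 → 30 bp
  90–99 → 10 bp
  100–130 → 31 bp
  131–173 then 1–22 → 43 + 22 = 65 bp
Sorted largest to smallest: 65, 31, 30, 24, 13, 10 bp.

65, 31, 30, 24, 13, 10 bp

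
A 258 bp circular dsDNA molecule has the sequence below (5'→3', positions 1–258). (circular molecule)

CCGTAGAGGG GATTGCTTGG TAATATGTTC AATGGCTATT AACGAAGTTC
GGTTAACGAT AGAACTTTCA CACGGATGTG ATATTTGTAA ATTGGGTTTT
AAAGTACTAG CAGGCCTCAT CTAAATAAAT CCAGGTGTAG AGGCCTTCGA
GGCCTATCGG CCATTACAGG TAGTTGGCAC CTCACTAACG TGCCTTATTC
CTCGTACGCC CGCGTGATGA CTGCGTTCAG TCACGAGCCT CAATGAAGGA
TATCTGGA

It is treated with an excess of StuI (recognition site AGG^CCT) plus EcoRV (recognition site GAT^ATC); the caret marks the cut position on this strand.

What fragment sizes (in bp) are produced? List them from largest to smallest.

StuI sites (AGGCCT) start at positions 112, 141, 150.
StuI cuts after base 3 of each site, so after positions 114, 143, 152.
The EcoRV site (GATATC) starts at position 249.
EcoRV cuts after base 3 of each site, so after position 251.
Combined cut positions: 114, 143, 152, 251.
Circular molecule, 4 cuts → 4 fragments:
  115–143 → 29 bp
  144–152 → 9 bp
  153–251 → 99 bp
  252–258 then 1–114 → 7 + 114 = 121 bp
Sorted largest to smallest: 121, 99, 29, 9 bp.

121, 99, 29, 9 bp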